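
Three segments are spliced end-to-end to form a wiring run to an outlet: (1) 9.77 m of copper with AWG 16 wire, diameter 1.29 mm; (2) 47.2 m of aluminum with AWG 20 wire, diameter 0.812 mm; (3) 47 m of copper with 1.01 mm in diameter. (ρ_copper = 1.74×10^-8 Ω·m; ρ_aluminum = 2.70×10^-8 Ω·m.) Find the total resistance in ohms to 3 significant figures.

Seg 1: A = π(1.29/2 mm)² = π(6.4500e-04 m)² = 1.307e-06 m²
R_1 = (1.74×10^-8)(9.77)/(1.307e-06) = 0.1301 Ω
Seg 2: A = π(0.812/2 mm)² = π(4.0600e-04 m)² = 5.178e-07 m²
R_2 = (2.70×10^-8)(47.2)/(5.178e-07) = 2.461 Ω
Seg 3: A = π(d/2)² = π(5.0500e-04 m)² = 8.012e-07 m²
R_3 = (1.74×10^-8)(47)/(8.012e-07) = 1.021 Ω
R_total = R_1 + R_2 + R_3 = 3.61 Ω

3.61 Ω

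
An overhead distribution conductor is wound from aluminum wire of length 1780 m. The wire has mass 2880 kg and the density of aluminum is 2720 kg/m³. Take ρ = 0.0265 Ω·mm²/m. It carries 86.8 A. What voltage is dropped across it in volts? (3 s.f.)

6.88 V

ρ = 0.0265 Ω·mm²/m = 2.65×10^-8 Ω·m
A = m/(density·L) = 2880/(2720×1780) = 5.9484e-04 m²
R = ρL/A = (2.65×10^-8)(1780)/(5.9484e-04) = 0.0793 Ω
V = IR = 86.8 × 0.0793 = 6.88 V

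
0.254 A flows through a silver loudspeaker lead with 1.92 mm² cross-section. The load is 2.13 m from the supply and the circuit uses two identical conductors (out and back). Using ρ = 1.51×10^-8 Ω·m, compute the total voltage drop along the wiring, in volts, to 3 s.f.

A = 1.92 mm² = 1.920e-06 m²
Total conductor length (both ways) L = 2 × 2.13 = 4.26 m
R = ρL/A = (1.51×10^-8)(4.26)/(1.920e-06) = 0.0335 Ω
V = IR = 0.254 × 0.0335 = 0.00851 V

0.00851 V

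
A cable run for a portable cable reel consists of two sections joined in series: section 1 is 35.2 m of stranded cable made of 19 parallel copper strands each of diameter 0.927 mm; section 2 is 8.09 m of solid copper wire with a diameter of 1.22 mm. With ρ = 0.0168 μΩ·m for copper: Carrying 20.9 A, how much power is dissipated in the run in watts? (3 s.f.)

ρ = 0.0168 μΩ·m = 1.68×10^-8 Ω·m
Section 1: A_strand = π(4.6350e-04)² = 6.749e-07 m²; R₁ = ρL/(N·A_s) = (1.68×10^-8)(35.2)/(19×6.749e-07) = 0.04612 Ω
Section 2: A = π(d/2)² = π(6.1000e-04 m)² = 1.169e-06 m²
R₂ = (1.68×10^-8)(8.09)/(1.169e-06) = 0.1163 Ω
R = R₁ + R₂ = 0.1624 Ω
P = I²R = (20.9)² × 0.1624 = 70.9 W

70.9 W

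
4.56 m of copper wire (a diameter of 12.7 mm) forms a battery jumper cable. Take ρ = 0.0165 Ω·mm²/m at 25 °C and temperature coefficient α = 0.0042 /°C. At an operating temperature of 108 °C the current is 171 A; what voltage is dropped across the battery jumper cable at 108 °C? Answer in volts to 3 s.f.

0.137 V

ρ = 0.0165 Ω·mm²/m = 1.65×10^-8 Ω·m
A = π(d/2)² = π(6.3500e-03 m)² = 1.267e-04 m²
R₍25₎ = ρL/A = (1.65×10^-8)(4.56)/(1.267e-04) = 5.940×10^-4 Ω
R₍108₎ = R₍25₎(1 + αΔT) = 5.940×10^-4 × (1 + 0.0042×83) = 8.010×10^-4 Ω
V = IR = 171 × 8.010×10^-4 = 0.137 V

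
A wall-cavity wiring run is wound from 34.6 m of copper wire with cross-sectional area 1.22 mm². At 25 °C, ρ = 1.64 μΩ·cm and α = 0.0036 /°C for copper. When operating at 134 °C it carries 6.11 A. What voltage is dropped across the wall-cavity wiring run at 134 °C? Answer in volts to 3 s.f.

ρ = 1.64 μΩ·cm = 1.64×10^-8 Ω·m
A = 1.22 mm² = 1.220e-06 m²
R₍25₎ = ρL/A = (1.64×10^-8)(34.6)/(1.220e-06) = 0.4651 Ω
R₍134₎ = R₍25₎(1 + αΔT) = 0.4651 × (1 + 0.0036×109) = 0.6476 Ω
V = IR = 6.11 × 0.6476 = 3.96 V

3.96 V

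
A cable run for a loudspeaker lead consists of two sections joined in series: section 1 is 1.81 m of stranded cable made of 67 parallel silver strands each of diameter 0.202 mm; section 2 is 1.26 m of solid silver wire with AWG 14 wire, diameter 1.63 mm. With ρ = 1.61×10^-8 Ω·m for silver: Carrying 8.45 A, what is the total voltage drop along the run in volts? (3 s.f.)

0.197 V

Section 1: A_strand = π(1.0100e-04)² = 3.205e-08 m²; R₁ = ρL/(N·A_s) = (1.61×10^-8)(1.81)/(67×3.205e-08) = 0.01357 Ω
Section 2: A = π(1.63/2 mm)² = π(8.1500e-04 m)² = 2.087e-06 m²
R₂ = (1.61×10^-8)(1.26)/(2.087e-06) = 0.009721 Ω
R = R₁ + R₂ = 0.02329 Ω
V = IR = 8.45 × 0.02329 = 0.197 V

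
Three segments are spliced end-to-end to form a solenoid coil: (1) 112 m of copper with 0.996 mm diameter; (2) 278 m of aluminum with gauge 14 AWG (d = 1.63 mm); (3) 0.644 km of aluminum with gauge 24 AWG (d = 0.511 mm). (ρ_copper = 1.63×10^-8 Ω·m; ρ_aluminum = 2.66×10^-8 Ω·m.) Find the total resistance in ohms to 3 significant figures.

89.4 Ω

Seg 1: A = π(d/2)² = π(4.9800e-04 m)² = 7.791e-07 m²
R_1 = (1.63×10^-8)(112)/(7.791e-07) = 2.343 Ω
Seg 2: A = π(1.63/2 mm)² = π(8.1500e-04 m)² = 2.087e-06 m²
R_2 = (2.66×10^-8)(278)/(2.087e-06) = 3.544 Ω
Seg 3: A = π(0.511/2 mm)² = π(2.5550e-04 m)² = 2.051e-07 m²
R_3 = (2.66×10^-8)(644)/(2.051e-07) = 83.53 Ω
R_total = R_1 + R_2 + R_3 = 89.4 Ω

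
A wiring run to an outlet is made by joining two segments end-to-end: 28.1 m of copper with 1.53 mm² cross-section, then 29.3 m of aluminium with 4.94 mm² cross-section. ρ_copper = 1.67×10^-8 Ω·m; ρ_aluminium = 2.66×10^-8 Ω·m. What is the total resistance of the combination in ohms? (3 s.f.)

Segment 1: A = 1.53 mm² = 1.530e-06 m²
R₁ = ρL/A = (1.67×10^-8)(28.1)/(1.530e-06) = 0.3067 Ω
Segment 2: A = 4.94 mm² = 4.940e-06 m²
R₂ = (2.66×10^-8)(29.3)/(4.940e-06) = 0.1578 Ω
R = R₁ + R₂ = 0.464 Ω

0.464 Ω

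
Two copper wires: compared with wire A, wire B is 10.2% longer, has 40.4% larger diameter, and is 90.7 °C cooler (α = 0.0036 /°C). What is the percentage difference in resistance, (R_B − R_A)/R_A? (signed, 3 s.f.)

-62.3%

R ∝ ρL/d² with ρ ∝ (1+αΔT), so R_B/R_A = (1 + 10.2/100) × (1 + 40.4/100)⁻² × (1 − 0.0036×90.7)
= 1.102 × 0.5073 × 0.6735 = 0.3765
(R_B − R_A)/R_A = 0.3765 − 1 = -62.3%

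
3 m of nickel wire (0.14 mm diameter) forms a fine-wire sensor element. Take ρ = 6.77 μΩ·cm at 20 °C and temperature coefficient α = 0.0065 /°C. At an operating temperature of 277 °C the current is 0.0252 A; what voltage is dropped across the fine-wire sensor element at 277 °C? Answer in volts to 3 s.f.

0.888 V

ρ = 6.77 μΩ·cm = 6.77×10^-8 Ω·m
A = π(d/2)² = π(7.0000e-05 m)² = 1.539e-08 m²
R₍20₎ = ρL/A = (6.77×10^-8)(3)/(1.539e-08) = 13.19 Ω
R₍277₎ = R₍20₎(1 + αΔT) = 13.19 × (1 + 0.0065×257) = 35.23 Ω
V = IR = 0.0252 × 35.23 = 0.888 V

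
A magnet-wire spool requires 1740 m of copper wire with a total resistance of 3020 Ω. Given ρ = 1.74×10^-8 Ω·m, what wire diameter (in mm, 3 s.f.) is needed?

A = ρL/R = (1.74×10^-8)(1740)/(3020) = 1.003e-08 m²
d = 2√(A/π) = 1.130e-04 m = 0.113 mm

0.113 mm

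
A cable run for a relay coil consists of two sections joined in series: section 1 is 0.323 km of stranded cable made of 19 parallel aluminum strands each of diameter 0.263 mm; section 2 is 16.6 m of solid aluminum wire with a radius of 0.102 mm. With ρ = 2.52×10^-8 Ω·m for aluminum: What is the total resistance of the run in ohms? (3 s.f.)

20.7 Ω

Section 1: A_strand = π(1.3150e-04)² = 5.433e-08 m²; R₁ = ρL/(N·A_s) = (2.52×10^-8)(323)/(19×5.433e-08) = 7.886 Ω
Section 2: A = πr² = π(1.0200e-04 m)² = 3.269e-08 m²
R₂ = (2.52×10^-8)(16.6)/(3.269e-08) = 12.8 Ω
R = R₁ + R₂ = 20.7 Ω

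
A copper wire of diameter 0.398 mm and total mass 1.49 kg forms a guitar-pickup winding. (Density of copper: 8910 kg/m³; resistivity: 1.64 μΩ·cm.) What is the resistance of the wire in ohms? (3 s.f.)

ρ = 1.64 μΩ·cm = 1.64×10^-8 Ω·m
A = π(d/2)² = π(1.9900e-04 m)² = 1.2441e-07 m²
L = m/(density·A) = 1.49/(8910×1.2441e-07) = 1344 m
R = ρL/A = (1.64×10^-8)(1344)/(1.2441e-07) = 177 Ω

177 Ω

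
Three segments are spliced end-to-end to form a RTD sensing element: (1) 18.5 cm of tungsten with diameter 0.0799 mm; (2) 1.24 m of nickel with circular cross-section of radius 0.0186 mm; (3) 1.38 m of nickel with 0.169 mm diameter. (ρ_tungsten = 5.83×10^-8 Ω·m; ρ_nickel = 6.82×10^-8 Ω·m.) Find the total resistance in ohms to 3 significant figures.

Seg 1: A = π(d/2)² = π(3.9950e-05 m)² = 5.014e-09 m²
R_1 = (5.83×10^-8)(0.185)/(5.014e-09) = 2.151 Ω
Seg 2: A = πr² = π(1.8600e-05 m)² = 1.087e-09 m²
R_2 = (6.82×10^-8)(1.24)/(1.087e-09) = 77.81 Ω
Seg 3: A = π(d/2)² = π(8.4500e-05 m)² = 2.243e-08 m²
R_3 = (6.82×10^-8)(1.38)/(2.243e-08) = 4.196 Ω
R_total = R_1 + R_2 + R_3 = 84.2 Ω

84.2 Ω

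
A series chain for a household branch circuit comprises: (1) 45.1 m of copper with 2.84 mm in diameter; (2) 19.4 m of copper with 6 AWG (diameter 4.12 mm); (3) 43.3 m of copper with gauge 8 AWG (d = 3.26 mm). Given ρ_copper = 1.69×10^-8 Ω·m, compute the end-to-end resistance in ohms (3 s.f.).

Seg 1: A = π(d/2)² = π(1.4200e-03 m)² = 6.335e-06 m²
R_1 = (1.69×10^-8)(45.1)/(6.335e-06) = 0.1203 Ω
Seg 2: A = π(4.12/2 mm)² = π(2.0600e-03 m)² = 1.333e-05 m²
R_2 = (1.69×10^-8)(19.4)/(1.333e-05) = 0.02459 Ω
Seg 3: A = π(3.26/2 mm)² = π(1.6300e-03 m)² = 8.347e-06 m²
R_3 = (1.69×10^-8)(43.3)/(8.347e-06) = 0.08767 Ω
R_total = R_1 + R_2 + R_3 = 0.233 Ω

0.233 Ω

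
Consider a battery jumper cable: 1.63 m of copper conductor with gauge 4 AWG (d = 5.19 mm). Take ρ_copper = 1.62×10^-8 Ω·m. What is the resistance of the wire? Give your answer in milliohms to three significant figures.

A = π(5.19/2 mm)² = π(2.5950e-03 m)² = 2.116e-05 m²
R = ρL/A = (1.62×10^-8)(1.63 m)/(2.116e-05 m²) = 1.25 mΩ

1.25 mΩ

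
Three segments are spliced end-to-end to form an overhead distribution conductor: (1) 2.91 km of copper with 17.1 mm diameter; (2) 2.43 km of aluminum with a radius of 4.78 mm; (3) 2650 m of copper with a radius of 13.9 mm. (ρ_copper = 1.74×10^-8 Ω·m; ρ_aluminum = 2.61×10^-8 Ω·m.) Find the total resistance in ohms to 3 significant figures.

1.18 Ω

Seg 1: A = π(d/2)² = π(8.5500e-03 m)² = 2.297e-04 m²
R_1 = (1.74×10^-8)(2910)/(2.297e-04) = 0.2205 Ω
Seg 2: A = πr² = π(4.7800e-03 m)² = 7.178e-05 m²
R_2 = (2.61×10^-8)(2430)/(7.178e-05) = 0.8836 Ω
Seg 3: A = πr² = π(1.3900e-02 m)² = 6.070e-04 m²
R_3 = (1.74×10^-8)(2650)/(6.070e-04) = 0.07597 Ω
R_total = R_1 + R_2 + R_3 = 1.18 Ω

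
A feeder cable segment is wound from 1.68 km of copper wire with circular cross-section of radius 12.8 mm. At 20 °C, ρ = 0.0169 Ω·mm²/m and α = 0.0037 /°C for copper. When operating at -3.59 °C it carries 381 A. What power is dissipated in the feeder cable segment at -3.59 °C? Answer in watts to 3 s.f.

7310 W

ρ = 0.0169 Ω·mm²/m = 1.69×10^-8 Ω·m
A = πr² = π(1.2800e-02 m)² = 5.147e-04 m²
R₍20₎ = ρL/A = (1.69×10^-8)(1680)/(5.147e-04) = 0.05516 Ω
R₍-3.59₎ = R₍20₎(1 + αΔT) = 0.05516 × (1 + 0.0037×-23.6) = 0.05035 Ω
P = I²R = (381)² × 0.05035 = 7310 W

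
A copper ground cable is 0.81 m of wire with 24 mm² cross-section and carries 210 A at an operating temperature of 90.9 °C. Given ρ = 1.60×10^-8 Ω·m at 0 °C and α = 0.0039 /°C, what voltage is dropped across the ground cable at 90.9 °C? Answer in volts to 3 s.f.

0.154 V

A = 24 mm² = 2.400e-05 m²
R₍0₎ = ρL/A = (1.60×10^-8)(0.81)/(2.400e-05) = 5.400×10^-4 Ω
R₍90.9₎ = R₍0₎(1 + αΔT) = 5.400×10^-4 × (1 + 0.0039×90.9) = 7.314×10^-4 Ω
V = IR = 210 × 7.314×10^-4 = 0.154 V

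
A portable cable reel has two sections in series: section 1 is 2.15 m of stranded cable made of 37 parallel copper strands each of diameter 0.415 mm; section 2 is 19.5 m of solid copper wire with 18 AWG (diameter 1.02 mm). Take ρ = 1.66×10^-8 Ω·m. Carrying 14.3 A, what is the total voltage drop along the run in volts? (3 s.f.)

5.77 V

Section 1: A_strand = π(2.0750e-04)² = 1.353e-07 m²; R₁ = ρL/(N·A_s) = (1.66×10^-8)(2.15)/(37×1.353e-07) = 0.007131 Ω
Section 2: A = π(1.02/2 mm)² = π(5.1000e-04 m)² = 8.171e-07 m²
R₂ = (1.66×10^-8)(19.5)/(8.171e-07) = 0.3961 Ω
R = R₁ + R₂ = 0.4033 Ω
V = IR = 14.3 × 0.4033 = 5.77 V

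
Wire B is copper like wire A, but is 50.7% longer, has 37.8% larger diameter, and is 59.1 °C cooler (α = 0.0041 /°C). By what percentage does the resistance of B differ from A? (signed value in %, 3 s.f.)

-39.9%

R ∝ ρL/d² with ρ ∝ (1+αΔT), so R_B/R_A = (1 + 50.7/100) × (1 + 37.8/100)⁻² × (1 − 0.0041×59.1)
= 1.507 × 0.5266 × 0.7577 = 0.6013
(R_B − R_A)/R_A = 0.6013 − 1 = -39.9%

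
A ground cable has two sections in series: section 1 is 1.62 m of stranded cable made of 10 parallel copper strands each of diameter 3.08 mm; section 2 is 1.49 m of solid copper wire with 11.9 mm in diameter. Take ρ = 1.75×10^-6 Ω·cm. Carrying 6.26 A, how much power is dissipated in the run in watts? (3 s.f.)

ρ = 1.75×10^-6 Ω·cm = 1.75×10^-8 Ω·m
Section 1: A_strand = π(1.5400e-03)² = 7.451e-06 m²; R₁ = ρL/(N·A_s) = (1.75×10^-8)(1.62)/(10×7.451e-06) = 3.805×10^-4 Ω
Section 2: A = π(d/2)² = π(5.9500e-03 m)² = 1.112e-04 m²
R₂ = (1.75×10^-8)(1.49)/(1.112e-04) = 2.344×10^-4 Ω
R = R₁ + R₂ = 6.150×10^-4 Ω
P = I²R = (6.26)² × 6.150×10^-4 = 0.0241 W

0.0241 W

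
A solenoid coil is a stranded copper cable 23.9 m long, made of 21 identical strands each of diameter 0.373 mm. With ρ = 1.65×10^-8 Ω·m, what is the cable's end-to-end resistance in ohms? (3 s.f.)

A_strand = π(1.8650e-04 m)² = 1.093e-07 m²
R_strand = ρL/A = (1.65×10^-8)(23.9)/(1.093e-07) = 3.609 Ω
R_total = R_strand/N = 3.609/21 = 0.172 Ω

0.172 Ω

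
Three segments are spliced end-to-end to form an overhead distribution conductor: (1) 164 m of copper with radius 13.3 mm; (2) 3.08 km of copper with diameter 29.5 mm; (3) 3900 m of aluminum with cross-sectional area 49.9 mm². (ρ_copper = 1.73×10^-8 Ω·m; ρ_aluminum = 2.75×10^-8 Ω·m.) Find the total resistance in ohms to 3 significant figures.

Seg 1: A = πr² = π(1.3300e-02 m)² = 5.557e-04 m²
R_1 = (1.73×10^-8)(164)/(5.557e-04) = 0.005105 Ω
Seg 2: A = π(d/2)² = π(1.4750e-02 m)² = 6.835e-04 m²
R_2 = (1.73×10^-8)(3080)/(6.835e-04) = 0.07796 Ω
Seg 3: A = 49.9 mm² = 4.990e-05 m²
R_3 = (2.75×10^-8)(3900)/(4.990e-05) = 2.149 Ω
R_total = R_1 + R_2 + R_3 = 2.23 Ω

2.23 Ω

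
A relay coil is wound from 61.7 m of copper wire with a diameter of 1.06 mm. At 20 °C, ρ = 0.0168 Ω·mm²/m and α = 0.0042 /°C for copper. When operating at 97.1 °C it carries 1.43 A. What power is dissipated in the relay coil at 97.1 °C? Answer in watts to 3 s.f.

3.18 W

ρ = 0.0168 Ω·mm²/m = 1.68×10^-8 Ω·m
A = π(d/2)² = π(5.3000e-04 m)² = 8.825e-07 m²
R₍20₎ = ρL/A = (1.68×10^-8)(61.7)/(8.825e-07) = 1.175 Ω
R₍97.1₎ = R₍20₎(1 + αΔT) = 1.175 × (1 + 0.0042×77.1) = 1.555 Ω
P = I²R = (1.43)² × 1.555 = 3.18 W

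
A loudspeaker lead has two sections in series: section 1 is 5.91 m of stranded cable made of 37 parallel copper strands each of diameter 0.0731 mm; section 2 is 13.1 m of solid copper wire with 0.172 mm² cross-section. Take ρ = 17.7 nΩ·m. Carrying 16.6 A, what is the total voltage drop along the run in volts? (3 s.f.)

ρ = 17.7 nΩ·m = 1.77×10^-8 Ω·m
Section 1: A_strand = π(3.6550e-05)² = 4.197e-09 m²; R₁ = ρL/(N·A_s) = (1.77×10^-8)(5.91)/(37×4.197e-09) = 0.6737 Ω
Section 2: A = 0.172 mm² = 1.720e-07 m²
R₂ = (1.77×10^-8)(13.1)/(1.720e-07) = 1.348 Ω
R = R₁ + R₂ = 2.022 Ω
V = IR = 16.6 × 2.022 = 33.6 V

33.6 V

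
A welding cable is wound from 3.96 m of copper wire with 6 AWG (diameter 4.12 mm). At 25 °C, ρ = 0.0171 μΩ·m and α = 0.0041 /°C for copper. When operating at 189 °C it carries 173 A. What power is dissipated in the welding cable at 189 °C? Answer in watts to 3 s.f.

ρ = 0.0171 μΩ·m = 1.71×10^-8 Ω·m
A = π(4.12/2 mm)² = π(2.0600e-03 m)² = 1.333e-05 m²
R₍25₎ = ρL/A = (1.71×10^-8)(3.96)/(1.333e-05) = 0.005079 Ω
R₍189₎ = R₍25₎(1 + αΔT) = 0.005079 × (1 + 0.0041×164) = 0.008495 Ω
P = I²R = (173)² × 0.008495 = 254 W

254 W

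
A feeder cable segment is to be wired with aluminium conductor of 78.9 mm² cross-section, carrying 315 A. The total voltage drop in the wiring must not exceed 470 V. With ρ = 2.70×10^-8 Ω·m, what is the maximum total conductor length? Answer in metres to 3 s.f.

A = 78.9 mm² = 7.890e-05 m²
L_max = V_max·A/(1·ρI) = (470)(7.890e-05)/(2.70×10^-8×315) = 4360 m

4360 m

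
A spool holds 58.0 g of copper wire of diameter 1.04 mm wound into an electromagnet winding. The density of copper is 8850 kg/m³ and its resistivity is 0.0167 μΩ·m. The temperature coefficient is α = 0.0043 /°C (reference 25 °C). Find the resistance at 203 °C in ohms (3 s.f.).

ρ = 0.0167 μΩ·m = 1.67×10^-8 Ω·m
A = π(d/2)² = π(5.2000e-04 m)² = 8.4949e-07 m²
L = m/(density·A) = 0.058/(8850×8.4949e-07) = 7.715 m
R = ρL/A = (1.67×10^-8)(7.715)/(8.4949e-07) = 0.1517 Ω
R(203 °C) = 0.1517 × (1 + 0.0043×178) = 0.268 Ω

0.268 Ω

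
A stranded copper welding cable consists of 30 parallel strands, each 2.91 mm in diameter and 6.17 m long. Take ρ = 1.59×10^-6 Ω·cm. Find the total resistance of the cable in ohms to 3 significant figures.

ρ = 1.59×10^-6 Ω·cm = 1.59×10^-8 Ω·m
A_strand = π(1.4550e-03 m)² = 6.651e-06 m²
R_strand = ρL/A = (1.59×10^-8)(6.17)/(6.651e-06) = 0.01475 Ω
R_total = R_strand/N = 0.01475/30 = 4.92×10^-4 Ω

4.92×10^-4 Ω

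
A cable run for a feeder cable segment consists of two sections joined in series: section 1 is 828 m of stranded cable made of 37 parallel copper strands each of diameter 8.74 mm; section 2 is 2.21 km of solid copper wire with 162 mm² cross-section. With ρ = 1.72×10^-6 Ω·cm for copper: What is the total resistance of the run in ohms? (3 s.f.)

0.241 Ω

ρ = 1.72×10^-6 Ω·cm = 1.72×10^-8 Ω·m
Section 1: A_strand = π(4.3700e-03)² = 5.999e-05 m²; R₁ = ρL/(N·A_s) = (1.72×10^-8)(828)/(37×5.999e-05) = 0.006416 Ω
Section 2: A = 162 mm² = 1.620e-04 m²
R₂ = (1.72×10^-8)(2210)/(1.620e-04) = 0.2346 Ω
R = R₁ + R₂ = 0.241 Ω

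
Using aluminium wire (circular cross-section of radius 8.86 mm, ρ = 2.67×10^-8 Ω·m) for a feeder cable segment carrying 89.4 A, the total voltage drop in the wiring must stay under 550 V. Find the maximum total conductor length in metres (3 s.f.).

A = πr² = π(8.8600e-03 m)² = 2.466e-04 m²
L_max = V_max·A/(1·ρI) = (550)(2.466e-04)/(2.67×10^-8×89.4) = 56800 m

56800 m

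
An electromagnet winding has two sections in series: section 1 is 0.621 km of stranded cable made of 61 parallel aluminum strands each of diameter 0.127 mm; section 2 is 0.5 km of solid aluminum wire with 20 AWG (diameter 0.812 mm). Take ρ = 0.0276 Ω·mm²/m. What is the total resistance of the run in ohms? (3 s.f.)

48.8 Ω

ρ = 0.0276 Ω·mm²/m = 2.76×10^-8 Ω·m
Section 1: A_strand = π(6.3500e-05)² = 1.267e-08 m²; R₁ = ρL/(N·A_s) = (2.76×10^-8)(621)/(61×1.267e-08) = 22.18 Ω
Section 2: A = π(0.812/2 mm)² = π(4.0600e-04 m)² = 5.178e-07 m²
R₂ = (2.76×10^-8)(500)/(5.178e-07) = 26.65 Ω
R = R₁ + R₂ = 48.8 Ω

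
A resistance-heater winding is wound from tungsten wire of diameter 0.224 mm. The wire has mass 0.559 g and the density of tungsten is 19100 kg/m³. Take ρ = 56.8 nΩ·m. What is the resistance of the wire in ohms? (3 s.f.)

ρ = 56.8 nΩ·m = 5.68×10^-8 Ω·m
A = π(d/2)² = π(1.1200e-04 m)² = 3.9408e-08 m²
L = m/(density·A) = 5.590×10^-4/(19100×3.9408e-08) = 0.7427 m
R = ρL/A = (5.68×10^-8)(0.7427)/(3.9408e-08) = 1.07 Ω

1.07 Ω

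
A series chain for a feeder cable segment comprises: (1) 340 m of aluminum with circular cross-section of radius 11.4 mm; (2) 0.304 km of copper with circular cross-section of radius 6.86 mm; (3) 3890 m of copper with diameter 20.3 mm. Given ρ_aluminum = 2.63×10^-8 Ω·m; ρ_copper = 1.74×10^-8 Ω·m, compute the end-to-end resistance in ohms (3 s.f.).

Seg 1: A = πr² = π(1.1400e-02 m)² = 4.083e-04 m²
R_1 = (2.63×10^-8)(340)/(4.083e-04) = 0.0219 Ω
Seg 2: A = πr² = π(6.8600e-03 m)² = 1.478e-04 m²
R_2 = (1.74×10^-8)(304)/(1.478e-04) = 0.03578 Ω
Seg 3: A = π(d/2)² = π(1.0150e-02 m)² = 3.237e-04 m²
R_3 = (1.74×10^-8)(3890)/(3.237e-04) = 0.2091 Ω
R_total = R_1 + R_2 + R_3 = 0.267 Ω

0.267 Ω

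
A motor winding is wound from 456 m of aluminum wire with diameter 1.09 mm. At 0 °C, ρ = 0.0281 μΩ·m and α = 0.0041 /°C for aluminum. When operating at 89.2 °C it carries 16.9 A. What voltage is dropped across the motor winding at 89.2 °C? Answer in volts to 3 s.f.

ρ = 0.0281 μΩ·m = 2.81×10^-8 Ω·m
A = π(d/2)² = π(5.4500e-04 m)² = 9.331e-07 m²
R₍0₎ = ρL/A = (2.81×10^-8)(456)/(9.331e-07) = 13.73 Ω
R₍89.2₎ = R₍0₎(1 + αΔT) = 13.73 × (1 + 0.0041×89.2) = 18.75 Ω
V = IR = 16.9 × 18.75 = 317 V

317 V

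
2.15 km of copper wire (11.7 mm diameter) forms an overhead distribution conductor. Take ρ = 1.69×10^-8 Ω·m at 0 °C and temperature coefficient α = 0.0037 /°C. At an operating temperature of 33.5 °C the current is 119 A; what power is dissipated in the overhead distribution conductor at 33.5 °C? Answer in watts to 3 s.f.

5380 W

A = π(d/2)² = π(5.8500e-03 m)² = 1.075e-04 m²
R₍0₎ = ρL/A = (1.69×10^-8)(2150)/(1.075e-04) = 0.338 Ω
R₍33.5₎ = R₍0₎(1 + αΔT) = 0.338 × (1 + 0.0037×33.5) = 0.3798 Ω
P = I²R = (119)² × 0.3798 = 5380 W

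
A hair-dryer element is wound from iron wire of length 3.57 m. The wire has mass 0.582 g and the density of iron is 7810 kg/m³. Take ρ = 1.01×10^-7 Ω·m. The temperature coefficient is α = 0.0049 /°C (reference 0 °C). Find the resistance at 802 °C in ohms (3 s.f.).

85.2 Ω

A = m/(density·L) = 5.820×10^-4/(7810×3.57) = 2.0874e-08 m²
R = ρL/A = (1.01×10^-7)(3.57)/(2.0874e-08) = 17.27 Ω
R(802 °C) = 17.27 × (1 + 0.0049×802) = 85.2 Ω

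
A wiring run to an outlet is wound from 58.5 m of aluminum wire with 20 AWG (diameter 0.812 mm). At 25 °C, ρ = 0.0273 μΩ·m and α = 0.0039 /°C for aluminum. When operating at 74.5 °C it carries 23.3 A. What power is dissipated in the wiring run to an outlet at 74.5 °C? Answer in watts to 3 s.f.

2000 W

ρ = 0.0273 μΩ·m = 2.73×10^-8 Ω·m
A = π(0.812/2 mm)² = π(4.0600e-04 m)² = 5.178e-07 m²
R₍25₎ = ρL/A = (2.73×10^-8)(58.5)/(5.178e-07) = 3.084 Ω
R₍74.5₎ = R₍25₎(1 + αΔT) = 3.084 × (1 + 0.0039×49.5) = 3.679 Ω
P = I²R = (23.3)² × 3.679 = 2000 W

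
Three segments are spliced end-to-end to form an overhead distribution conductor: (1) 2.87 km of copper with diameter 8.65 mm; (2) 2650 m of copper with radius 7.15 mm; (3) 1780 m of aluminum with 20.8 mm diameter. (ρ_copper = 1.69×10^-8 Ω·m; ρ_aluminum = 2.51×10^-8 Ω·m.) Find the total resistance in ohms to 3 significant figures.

Seg 1: A = π(d/2)² = π(4.3250e-03 m)² = 5.877e-05 m²
R_1 = (1.69×10^-8)(2870)/(5.877e-05) = 0.8254 Ω
Seg 2: A = πr² = π(7.1500e-03 m)² = 1.606e-04 m²
R_2 = (1.69×10^-8)(2650)/(1.606e-04) = 0.2788 Ω
Seg 3: A = π(d/2)² = π(1.0400e-02 m)² = 3.398e-04 m²
R_3 = (2.51×10^-8)(1780)/(3.398e-04) = 0.1315 Ω
R_total = R_1 + R_2 + R_3 = 1.24 Ω

1.24 Ω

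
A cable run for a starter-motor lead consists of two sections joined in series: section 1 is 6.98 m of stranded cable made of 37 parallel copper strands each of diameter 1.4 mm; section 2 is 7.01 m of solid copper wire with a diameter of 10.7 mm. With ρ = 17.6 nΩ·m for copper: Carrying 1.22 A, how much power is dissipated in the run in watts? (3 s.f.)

ρ = 17.6 nΩ·m = 1.76×10^-8 Ω·m
Section 1: A_strand = π(7.0000e-04)² = 1.539e-06 m²; R₁ = ρL/(N·A_s) = (1.76×10^-8)(6.98)/(37×1.539e-06) = 0.002157 Ω
Section 2: A = π(d/2)² = π(5.3500e-03 m)² = 8.992e-05 m²
R₂ = (1.76×10^-8)(7.01)/(8.992e-05) = 0.001372 Ω
R = R₁ + R₂ = 0.003529 Ω
P = I²R = (1.22)² × 0.003529 = 0.00525 W

0.00525 W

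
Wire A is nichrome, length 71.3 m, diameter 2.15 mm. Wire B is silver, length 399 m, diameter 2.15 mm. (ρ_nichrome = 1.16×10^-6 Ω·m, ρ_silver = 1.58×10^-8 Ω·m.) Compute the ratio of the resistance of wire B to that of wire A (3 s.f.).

0.0762

R ∝ ρL/d², so R_B/R_A = (ρ_B/ρ_A) × (L_B/L_A)
= (1.58×10^-8/1.16×10^-6) × (399/71.3) = 0.0762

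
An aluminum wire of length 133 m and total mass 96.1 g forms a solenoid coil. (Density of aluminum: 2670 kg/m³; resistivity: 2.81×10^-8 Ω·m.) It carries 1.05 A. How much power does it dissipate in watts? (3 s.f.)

15.2 W

A = m/(density·L) = 0.0961/(2670×133) = 2.7062e-07 m²
R = ρL/A = (2.81×10^-8)(133)/(2.7062e-07) = 13.81 Ω
P = I²R = (1.05)² × 13.81 = 15.2 W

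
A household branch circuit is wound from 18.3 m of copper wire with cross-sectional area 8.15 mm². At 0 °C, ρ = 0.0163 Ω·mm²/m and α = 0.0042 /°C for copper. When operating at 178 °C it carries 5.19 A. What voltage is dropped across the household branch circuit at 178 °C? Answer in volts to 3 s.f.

ρ = 0.0163 Ω·mm²/m = 1.63×10^-8 Ω·m
A = 8.15 mm² = 8.150e-06 m²
R₍0₎ = ρL/A = (1.63×10^-8)(18.3)/(8.150e-06) = 0.0366 Ω
R₍178₎ = R₍0₎(1 + αΔT) = 0.0366 × (1 + 0.0042×178) = 0.06396 Ω
V = IR = 5.19 × 0.06396 = 0.332 V

0.332 V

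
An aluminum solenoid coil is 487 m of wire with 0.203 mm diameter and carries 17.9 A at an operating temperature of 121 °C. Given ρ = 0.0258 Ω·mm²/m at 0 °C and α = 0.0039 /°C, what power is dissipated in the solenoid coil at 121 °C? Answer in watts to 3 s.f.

ρ = 0.0258 Ω·mm²/m = 2.58×10^-8 Ω·m
A = π(d/2)² = π(1.0150e-04 m)² = 3.237e-08 m²
R₍0₎ = ρL/A = (2.58×10^-8)(487)/(3.237e-08) = 388.2 Ω
R₍121₎ = R₍0₎(1 + αΔT) = 388.2 × (1 + 0.0039×121) = 571.4 Ω
P = I²R = (17.9)² × 571.4 = 1.83×10^5 W

1.83×10^5 W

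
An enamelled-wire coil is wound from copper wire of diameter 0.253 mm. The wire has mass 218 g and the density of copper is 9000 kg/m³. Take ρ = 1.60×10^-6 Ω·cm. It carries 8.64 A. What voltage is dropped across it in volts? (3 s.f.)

ρ = 1.60×10^-6 Ω·cm = 1.60×10^-8 Ω·m
A = π(d/2)² = π(1.2650e-04 m)² = 5.0273e-08 m²
L = m/(density·A) = 0.218/(9000×5.0273e-08) = 481.8 m
R = ρL/A = (1.60×10^-8)(481.8)/(5.0273e-08) = 153.3 Ω
V = IR = 8.64 × 153.3 = 1320 V

1320 V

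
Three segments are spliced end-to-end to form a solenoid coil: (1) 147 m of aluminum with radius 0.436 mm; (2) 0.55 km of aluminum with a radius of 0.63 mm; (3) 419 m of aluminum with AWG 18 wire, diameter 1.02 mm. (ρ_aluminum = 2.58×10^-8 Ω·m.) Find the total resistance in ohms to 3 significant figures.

Seg 1: A = πr² = π(4.3600e-04 m)² = 5.972e-07 m²
R_1 = (2.58×10^-8)(147)/(5.972e-07) = 6.351 Ω
Seg 2: A = πr² = π(6.3000e-04 m)² = 1.247e-06 m²
R_2 = (2.58×10^-8)(550)/(1.247e-06) = 11.38 Ω
Seg 3: A = π(1.02/2 mm)² = π(5.1000e-04 m)² = 8.171e-07 m²
R_3 = (2.58×10^-8)(419)/(8.171e-07) = 13.23 Ω
R_total = R_1 + R_2 + R_3 = 31.0 Ω

31.0 Ω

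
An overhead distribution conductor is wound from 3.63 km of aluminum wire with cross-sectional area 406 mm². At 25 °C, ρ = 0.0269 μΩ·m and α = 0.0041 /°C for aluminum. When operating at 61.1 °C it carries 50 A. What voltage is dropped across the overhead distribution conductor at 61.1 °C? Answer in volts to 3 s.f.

13.8 V

ρ = 0.0269 μΩ·m = 2.69×10^-8 Ω·m
A = 406 mm² = 4.060e-04 m²
R₍25₎ = ρL/A = (2.69×10^-8)(3630)/(4.060e-04) = 0.2405 Ω
R₍61.1₎ = R₍25₎(1 + αΔT) = 0.2405 × (1 + 0.0041×36.1) = 0.2761 Ω
V = IR = 50 × 0.2761 = 13.8 V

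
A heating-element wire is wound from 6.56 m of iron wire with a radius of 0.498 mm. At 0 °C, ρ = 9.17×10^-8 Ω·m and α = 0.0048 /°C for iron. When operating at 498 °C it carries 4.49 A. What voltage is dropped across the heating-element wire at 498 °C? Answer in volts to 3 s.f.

A = πr² = π(4.9800e-04 m)² = 7.791e-07 m²
R₍0₎ = ρL/A = (9.17×10^-8)(6.56)/(7.791e-07) = 0.7721 Ω
R₍498₎ = R₍0₎(1 + αΔT) = 0.7721 × (1 + 0.0048×498) = 2.618 Ω
V = IR = 4.49 × 2.618 = 11.8 V

11.8 V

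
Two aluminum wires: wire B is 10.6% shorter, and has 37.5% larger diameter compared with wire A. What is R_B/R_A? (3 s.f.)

R ∝ L/d², so R_B/R_A = (1 − 10.6/100) × (1 + 37.5/100)⁻²
= 0.894 × 0.5289 = 0.473

0.473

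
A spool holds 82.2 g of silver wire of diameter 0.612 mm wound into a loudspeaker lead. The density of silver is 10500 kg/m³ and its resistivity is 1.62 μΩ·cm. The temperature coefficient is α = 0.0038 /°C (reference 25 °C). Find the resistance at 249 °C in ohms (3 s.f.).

2.71 Ω

ρ = 1.62 μΩ·cm = 1.62×10^-8 Ω·m
A = π(d/2)² = π(3.0600e-04 m)² = 2.9417e-07 m²
L = m/(density·A) = 0.0822/(10500×2.9417e-07) = 26.61 m
R = ρL/A = (1.62×10^-8)(26.61)/(2.9417e-07) = 1.466 Ω
R(249 °C) = 1.466 × (1 + 0.0038×224) = 2.71 Ω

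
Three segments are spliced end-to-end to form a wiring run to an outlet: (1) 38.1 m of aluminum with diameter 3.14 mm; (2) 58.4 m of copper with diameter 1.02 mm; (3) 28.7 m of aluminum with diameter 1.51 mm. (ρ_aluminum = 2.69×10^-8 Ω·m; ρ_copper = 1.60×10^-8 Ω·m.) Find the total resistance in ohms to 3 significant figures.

Seg 1: A = π(d/2)² = π(1.5700e-03 m)² = 7.744e-06 m²
R_1 = (2.69×10^-8)(38.1)/(7.744e-06) = 0.1324 Ω
Seg 2: A = π(d/2)² = π(5.1000e-04 m)² = 8.171e-07 m²
R_2 = (1.60×10^-8)(58.4)/(8.171e-07) = 1.144 Ω
Seg 3: A = π(d/2)² = π(7.5500e-04 m)² = 1.791e-06 m²
R_3 = (2.69×10^-8)(28.7)/(1.791e-06) = 0.4311 Ω
R_total = R_1 + R_2 + R_3 = 1.71 Ω

1.71 Ω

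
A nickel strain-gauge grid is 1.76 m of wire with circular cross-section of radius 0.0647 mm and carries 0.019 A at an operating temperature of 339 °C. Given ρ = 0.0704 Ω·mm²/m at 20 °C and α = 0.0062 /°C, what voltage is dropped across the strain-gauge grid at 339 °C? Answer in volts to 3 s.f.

ρ = 0.0704 Ω·mm²/m = 7.04×10^-8 Ω·m
A = πr² = π(6.4700e-05 m)² = 1.315e-08 m²
R₍20₎ = ρL/A = (7.04×10^-8)(1.76)/(1.315e-08) = 9.422 Ω
R₍339₎ = R₍20₎(1 + αΔT) = 9.422 × (1 + 0.0062×319) = 28.06 Ω
V = IR = 0.019 × 28.06 = 0.533 V

0.533 V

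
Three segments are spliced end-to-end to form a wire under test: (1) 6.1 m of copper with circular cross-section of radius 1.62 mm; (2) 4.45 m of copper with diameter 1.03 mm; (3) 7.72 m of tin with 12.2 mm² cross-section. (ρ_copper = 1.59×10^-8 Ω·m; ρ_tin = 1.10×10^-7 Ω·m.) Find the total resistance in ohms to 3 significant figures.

0.166 Ω

Seg 1: A = πr² = π(1.6200e-03 m)² = 8.245e-06 m²
R_1 = (1.59×10^-8)(6.1)/(8.245e-06) = 0.01176 Ω
Seg 2: A = π(d/2)² = π(5.1500e-04 m)² = 8.332e-07 m²
R_2 = (1.59×10^-8)(4.45)/(8.332e-07) = 0.08492 Ω
Seg 3: A = 12.2 mm² = 1.220e-05 m²
R_3 = (1.10×10^-7)(7.72)/(1.220e-05) = 0.06961 Ω
R_total = R_1 + R_2 + R_3 = 0.166 Ω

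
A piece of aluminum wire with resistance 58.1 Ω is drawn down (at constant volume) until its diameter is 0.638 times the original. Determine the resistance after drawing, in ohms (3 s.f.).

Volume constant ⇒ L' = L/r² with r = 0.638. R' = ρL'/A' = ρ(L/r²)/(πr²d₀²/4) = R/r⁴.
R' = 6.036 × 58.1 = 351 Ω

351 Ω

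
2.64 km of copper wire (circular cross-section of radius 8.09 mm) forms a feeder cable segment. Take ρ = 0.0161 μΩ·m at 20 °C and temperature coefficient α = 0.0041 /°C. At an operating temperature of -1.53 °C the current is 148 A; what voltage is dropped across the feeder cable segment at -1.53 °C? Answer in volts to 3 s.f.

ρ = 0.0161 μΩ·m = 1.61×10^-8 Ω·m
A = πr² = π(8.0900e-03 m)² = 2.056e-04 m²
R₍20₎ = ρL/A = (1.61×10^-8)(2640)/(2.056e-04) = 0.2067 Ω
R₍-1.53₎ = R₍20₎(1 + αΔT) = 0.2067 × (1 + 0.0041×-21.5) = 0.1885 Ω
V = IR = 148 × 0.1885 = 27.9 V

27.9 V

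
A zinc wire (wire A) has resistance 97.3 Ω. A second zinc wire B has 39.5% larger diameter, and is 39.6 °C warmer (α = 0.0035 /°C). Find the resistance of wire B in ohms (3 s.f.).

56.9 Ω

R ∝ ρL/d² with ρ ∝ (1+αΔT), so R_B/R_A = (1 + 39.5/100)⁻² × (1 + 0.0035×39.6)
= 0.5139 × 1.139 = 0.5851
R_B = 0.5851 × 97.3 = 56.9 Ω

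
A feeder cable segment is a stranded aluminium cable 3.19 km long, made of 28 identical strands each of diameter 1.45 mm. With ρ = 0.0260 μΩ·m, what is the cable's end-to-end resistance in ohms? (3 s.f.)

ρ = 0.0260 μΩ·m = 2.60×10^-8 Ω·m
A_strand = π(7.2500e-04 m)² = 1.651e-06 m²
R_strand = ρL/A = (2.60×10^-8)(3190)/(1.651e-06) = 50.23 Ω
R_total = R_strand/N = 50.23/28 = 1.79 Ω

1.79 Ω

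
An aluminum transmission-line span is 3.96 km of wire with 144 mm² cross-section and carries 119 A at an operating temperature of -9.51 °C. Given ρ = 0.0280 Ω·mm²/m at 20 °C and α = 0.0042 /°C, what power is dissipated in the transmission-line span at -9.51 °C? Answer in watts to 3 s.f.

ρ = 0.0280 Ω·mm²/m = 2.80×10^-8 Ω·m
A = 144 mm² = 1.440e-04 m²
R₍20₎ = ρL/A = (2.80×10^-8)(3960)/(1.440e-04) = 0.77 Ω
R₍-9.51₎ = R₍20₎(1 + αΔT) = 0.77 × (1 + 0.0042×-29.5) = 0.6746 Ω
P = I²R = (119)² × 0.6746 = 9550 W

9550 W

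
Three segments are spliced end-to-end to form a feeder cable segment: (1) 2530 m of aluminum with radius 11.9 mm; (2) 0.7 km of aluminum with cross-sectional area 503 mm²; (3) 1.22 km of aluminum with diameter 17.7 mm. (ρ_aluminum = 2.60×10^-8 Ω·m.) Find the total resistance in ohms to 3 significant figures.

0.313 Ω

Seg 1: A = πr² = π(1.1900e-02 m)² = 4.449e-04 m²
R_1 = (2.60×10^-8)(2530)/(4.449e-04) = 0.1479 Ω
Seg 2: A = 503 mm² = 5.030e-04 m²
R_2 = (2.60×10^-8)(700)/(5.030e-04) = 0.03618 Ω
Seg 3: A = π(d/2)² = π(8.8500e-03 m)² = 2.461e-04 m²
R_3 = (2.60×10^-8)(1220)/(2.461e-04) = 0.1289 Ω
R_total = R_1 + R_2 + R_3 = 0.313 Ω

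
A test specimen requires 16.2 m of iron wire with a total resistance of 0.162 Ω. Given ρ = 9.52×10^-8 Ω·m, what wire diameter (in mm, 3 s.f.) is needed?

3.48 mm

A = ρL/R = (9.52×10^-8)(16.2)/(0.162) = 9.520e-06 m²
d = 2√(A/π) = 3.482e-03 m = 3.48 mm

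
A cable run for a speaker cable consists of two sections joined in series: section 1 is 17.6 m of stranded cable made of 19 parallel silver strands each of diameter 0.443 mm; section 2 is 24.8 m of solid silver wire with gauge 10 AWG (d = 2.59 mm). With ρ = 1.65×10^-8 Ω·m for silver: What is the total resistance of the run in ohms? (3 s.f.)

0.177 Ω

Section 1: A_strand = π(2.2150e-04)² = 1.541e-07 m²; R₁ = ρL/(N·A_s) = (1.65×10^-8)(17.6)/(19×1.541e-07) = 0.09916 Ω
Section 2: A = π(2.59/2 mm)² = π(1.2950e-03 m)² = 5.269e-06 m²
R₂ = (1.65×10^-8)(24.8)/(5.269e-06) = 0.07767 Ω
R = R₁ + R₂ = 0.177 Ω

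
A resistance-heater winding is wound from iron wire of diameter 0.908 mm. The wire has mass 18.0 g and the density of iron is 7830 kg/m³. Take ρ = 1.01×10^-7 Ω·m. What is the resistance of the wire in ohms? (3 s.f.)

0.554 Ω

A = π(d/2)² = π(4.5400e-04 m)² = 6.4753e-07 m²
L = m/(density·A) = 0.018/(7830×6.4753e-07) = 3.55 m
R = ρL/A = (1.01×10^-7)(3.55)/(6.4753e-07) = 0.554 Ω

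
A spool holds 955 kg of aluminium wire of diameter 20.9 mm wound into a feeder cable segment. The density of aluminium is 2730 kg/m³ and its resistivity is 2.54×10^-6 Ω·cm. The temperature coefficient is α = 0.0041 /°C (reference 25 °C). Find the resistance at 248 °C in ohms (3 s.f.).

0.145 Ω

ρ = 2.54×10^-6 Ω·cm = 2.54×10^-8 Ω·m
A = π(d/2)² = π(1.0450e-02 m)² = 3.4307e-04 m²
L = m/(density·A) = 955/(2730×3.4307e-04) = 1020 m
R = ρL/A = (2.54×10^-8)(1020)/(3.4307e-04) = 0.07549 Ω
R(248 °C) = 0.07549 × (1 + 0.0041×223) = 0.145 Ω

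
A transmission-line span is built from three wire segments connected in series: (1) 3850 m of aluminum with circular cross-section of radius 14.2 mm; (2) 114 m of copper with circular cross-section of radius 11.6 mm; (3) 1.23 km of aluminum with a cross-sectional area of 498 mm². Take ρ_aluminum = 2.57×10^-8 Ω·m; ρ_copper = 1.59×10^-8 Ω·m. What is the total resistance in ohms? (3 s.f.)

0.224 Ω

Seg 1: A = πr² = π(1.4200e-02 m)² = 6.335e-04 m²
R_1 = (2.57×10^-8)(3850)/(6.335e-04) = 0.1562 Ω
Seg 2: A = πr² = π(1.1600e-02 m)² = 4.227e-04 m²
R_2 = (1.59×10^-8)(114)/(4.227e-04) = 0.004288 Ω
Seg 3: A = 498 mm² = 4.980e-04 m²
R_3 = (2.57×10^-8)(1230)/(4.980e-04) = 0.06348 Ω
R_total = R_1 + R_2 + R_3 = 0.224 Ω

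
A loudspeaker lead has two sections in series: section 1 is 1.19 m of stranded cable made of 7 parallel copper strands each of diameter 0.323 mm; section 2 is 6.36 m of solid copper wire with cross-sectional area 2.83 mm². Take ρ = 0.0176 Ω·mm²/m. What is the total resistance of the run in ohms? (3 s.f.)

ρ = 0.0176 Ω·mm²/m = 1.76×10^-8 Ω·m
Section 1: A_strand = π(1.6150e-04)² = 8.194e-08 m²; R₁ = ρL/(N·A_s) = (1.76×10^-8)(1.19)/(7×8.194e-08) = 0.03651 Ω
Section 2: A = 2.83 mm² = 2.830e-06 m²
R₂ = (1.76×10^-8)(6.36)/(2.830e-06) = 0.03955 Ω
R = R₁ + R₂ = 0.0761 Ω

0.0761 Ω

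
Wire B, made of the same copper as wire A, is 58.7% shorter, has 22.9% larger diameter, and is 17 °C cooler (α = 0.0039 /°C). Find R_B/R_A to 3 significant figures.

R ∝ ρL/d² with ρ ∝ (1+αΔT), so R_B/R_A = (1 − 58.7/100) × (1 + 22.9/100)⁻² × (1 − 0.0039×17)
= 0.413 × 0.6621 × 0.9337 = 0.255

0.255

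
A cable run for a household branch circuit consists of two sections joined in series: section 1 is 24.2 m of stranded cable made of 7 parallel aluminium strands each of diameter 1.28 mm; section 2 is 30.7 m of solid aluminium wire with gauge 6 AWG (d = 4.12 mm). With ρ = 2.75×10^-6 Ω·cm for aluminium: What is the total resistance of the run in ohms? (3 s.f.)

0.137 Ω

ρ = 2.75×10^-6 Ω·cm = 2.75×10^-8 Ω·m
Section 1: A_strand = π(6.4000e-04)² = 1.287e-06 m²; R₁ = ρL/(N·A_s) = (2.75×10^-8)(24.2)/(7×1.287e-06) = 0.07388 Ω
Section 2: A = π(4.12/2 mm)² = π(2.0600e-03 m)² = 1.333e-05 m²
R₂ = (2.75×10^-8)(30.7)/(1.333e-05) = 0.06333 Ω
R = R₁ + R₂ = 0.137 Ω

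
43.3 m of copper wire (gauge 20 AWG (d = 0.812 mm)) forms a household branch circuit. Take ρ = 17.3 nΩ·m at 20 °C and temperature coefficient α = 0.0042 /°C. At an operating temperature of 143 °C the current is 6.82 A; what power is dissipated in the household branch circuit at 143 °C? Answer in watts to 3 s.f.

ρ = 17.3 nΩ·m = 1.73×10^-8 Ω·m
A = π(0.812/2 mm)² = π(4.0600e-04 m)² = 5.178e-07 m²
R₍20₎ = ρL/A = (1.73×10^-8)(43.3)/(5.178e-07) = 1.447 Ω
R₍143₎ = R₍20₎(1 + αΔT) = 1.447 × (1 + 0.0042×123) = 2.194 Ω
P = I²R = (6.82)² × 2.194 = 102 W

102 W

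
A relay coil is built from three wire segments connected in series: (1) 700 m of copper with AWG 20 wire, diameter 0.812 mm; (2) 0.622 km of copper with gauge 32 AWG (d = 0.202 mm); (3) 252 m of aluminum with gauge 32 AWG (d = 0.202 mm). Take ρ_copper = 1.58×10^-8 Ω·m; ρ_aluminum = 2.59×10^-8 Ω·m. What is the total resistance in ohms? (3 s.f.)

Seg 1: A = π(0.812/2 mm)² = π(4.0600e-04 m)² = 5.178e-07 m²
R_1 = (1.58×10^-8)(700)/(5.178e-07) = 21.36 Ω
Seg 2: A = π(0.202/2 mm)² = π(1.0100e-04 m)² = 3.205e-08 m²
R_2 = (1.58×10^-8)(622)/(3.205e-08) = 306.7 Ω
Seg 3: A = π(0.202/2 mm)² = π(1.0100e-04 m)² = 3.205e-08 m²
R_3 = (2.59×10^-8)(252)/(3.205e-08) = 203.7 Ω
R_total = R_1 + R_2 + R_3 = 532 Ω

532 Ω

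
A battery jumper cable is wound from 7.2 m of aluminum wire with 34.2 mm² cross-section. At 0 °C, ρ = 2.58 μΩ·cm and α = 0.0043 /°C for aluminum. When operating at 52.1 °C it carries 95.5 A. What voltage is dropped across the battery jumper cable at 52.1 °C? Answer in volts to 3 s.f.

ρ = 2.58 μΩ·cm = 2.58×10^-8 Ω·m
A = 34.2 mm² = 3.420e-05 m²
R₍0₎ = ρL/A = (2.58×10^-8)(7.2)/(3.420e-05) = 0.005432 Ω
R₍52.1₎ = R₍0₎(1 + αΔT) = 0.005432 × (1 + 0.0043×52.1) = 0.006648 Ω
V = IR = 95.5 × 0.006648 = 0.635 V

0.635 V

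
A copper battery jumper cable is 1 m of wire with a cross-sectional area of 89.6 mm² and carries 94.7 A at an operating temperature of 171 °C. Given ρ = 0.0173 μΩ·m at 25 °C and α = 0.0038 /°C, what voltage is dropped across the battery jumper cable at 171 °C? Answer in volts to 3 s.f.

ρ = 0.0173 μΩ·m = 1.73×10^-8 Ω·m
A = 89.6 mm² = 8.960e-05 m²
R₍25₎ = ρL/A = (1.73×10^-8)(1)/(8.960e-05) = 1.931×10^-4 Ω
R₍171₎ = R₍25₎(1 + αΔT) = 1.931×10^-4 × (1 + 0.0038×146) = 3.002×10^-4 Ω
V = IR = 94.7 × 3.002×10^-4 = 0.0284 V

0.0284 V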